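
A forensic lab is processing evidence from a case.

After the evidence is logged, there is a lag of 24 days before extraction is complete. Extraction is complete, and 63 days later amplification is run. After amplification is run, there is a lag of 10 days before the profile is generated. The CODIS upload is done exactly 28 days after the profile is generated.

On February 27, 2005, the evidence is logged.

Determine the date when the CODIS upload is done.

July 2, 2005

The evidence is logged: Feb 27, 2005.
Extraction is complete: Feb 27, 2005 + 24 days = Mar 23, 2005.
Amplification is run: Mar 23, 2005 + 63 days = May 25, 2005.
The profile is generated: May 25, 2005 + 10 days = Jun 4, 2005.
The CODIS upload is done: Jun 4, 2005 + 28 days = Jul 2, 2005.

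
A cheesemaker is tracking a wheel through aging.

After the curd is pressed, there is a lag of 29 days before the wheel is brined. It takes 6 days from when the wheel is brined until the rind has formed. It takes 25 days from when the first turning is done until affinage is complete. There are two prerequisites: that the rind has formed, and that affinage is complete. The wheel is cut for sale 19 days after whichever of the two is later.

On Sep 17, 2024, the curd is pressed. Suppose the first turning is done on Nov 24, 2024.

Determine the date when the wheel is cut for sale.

The curd is pressed: Sep 17, 2024.
The wheel is brined: Sep 17, 2024 + 29 days = Oct 16, 2024.
The rind has formed: Oct 16, 2024 + 6 days = Oct 22, 2024.
The first turning is done: Nov 24, 2024.
Affinage is complete: Nov 24, 2024 + 25 days = Dec 19, 2024.
Both prerequisites met — the rind has formed (Oct 22, 2024), affinage is complete (Dec 19, 2024); the later is Dec 19, 2024.
The wheel is cut for sale: Dec 19, 2024 + 19 days = Jan 7, 2025.

Jan 7, 2025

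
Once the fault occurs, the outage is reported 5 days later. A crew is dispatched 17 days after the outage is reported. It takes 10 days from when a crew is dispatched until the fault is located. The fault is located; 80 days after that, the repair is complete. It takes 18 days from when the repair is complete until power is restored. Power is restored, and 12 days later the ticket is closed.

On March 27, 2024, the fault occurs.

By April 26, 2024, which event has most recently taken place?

A crew is dispatched

The fault occurs: Mar 27, 2024.
The outage is reported: Mar 27, 2024 + 5 days = Apr 1, 2024.
A crew is dispatched: Apr 1, 2024 + 17 days = Apr 18, 2024.
The fault is located: Apr 18, 2024 + 10 days = Apr 28, 2024.
The repair is complete: Apr 28, 2024 + 80 days = Jul 17, 2024.
Power is restored: Jul 17, 2024 + 18 days = Aug 4, 2024.
The ticket is closed: Aug 4, 2024 + 12 days = Aug 16, 2024.
Apr 26, 2024 falls between when a crew is dispatched (Apr 18, 2024) and when the fault is located (Apr 28, 2024).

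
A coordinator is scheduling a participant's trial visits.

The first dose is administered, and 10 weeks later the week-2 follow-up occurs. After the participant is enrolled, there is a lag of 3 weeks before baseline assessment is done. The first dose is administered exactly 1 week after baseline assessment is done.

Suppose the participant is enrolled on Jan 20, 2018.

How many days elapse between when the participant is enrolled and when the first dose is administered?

28 days

Causal path: the participant is enrolled → baseline assessment is done → the first dose is administered.
Total delay along the path: 3 + 1 weeks = 4 weeks = 28 days.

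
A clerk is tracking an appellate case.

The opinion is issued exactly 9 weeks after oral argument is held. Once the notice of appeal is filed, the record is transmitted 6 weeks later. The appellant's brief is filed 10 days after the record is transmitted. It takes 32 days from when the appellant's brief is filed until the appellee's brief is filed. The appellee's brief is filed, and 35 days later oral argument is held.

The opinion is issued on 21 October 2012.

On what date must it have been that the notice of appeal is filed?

The opinion is issued: Oct 21, 2012.
Oral argument is held: Oct 21, 2012 − 9 weeks = Aug 19, 2012.
The appellee's brief is filed: Aug 19, 2012 − 35 days = Jul 15, 2012.
The appellant's brief is filed: Jul 15, 2012 − 32 days = Jun 13, 2012.
The record is transmitted: Jun 13, 2012 − 10 days = Jun 3, 2012.
The notice of appeal is filed: Jun 3, 2012 − 6 weeks = Apr 22, 2012.

22 April 2012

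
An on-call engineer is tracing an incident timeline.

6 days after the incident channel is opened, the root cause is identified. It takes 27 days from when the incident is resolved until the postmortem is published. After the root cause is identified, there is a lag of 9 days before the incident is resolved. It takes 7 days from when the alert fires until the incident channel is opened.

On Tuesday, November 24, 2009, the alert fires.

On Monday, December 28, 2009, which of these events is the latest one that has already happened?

The incident is resolved

The alert fires: Nov 24, 2009.
The incident channel is opened: Nov 24, 2009 + 7 days = Dec 1, 2009.
The root cause is identified: Dec 1, 2009 + 6 days = Dec 7, 2009.
The incident is resolved: Dec 7, 2009 + 9 days = Dec 16, 2009.
The postmortem is published: Dec 16, 2009 + 27 days = Jan 12, 2010.
Dec 28, 2009 falls between when the incident is resolved (Dec 16, 2009) and when the postmortem is published (Jan 12, 2010).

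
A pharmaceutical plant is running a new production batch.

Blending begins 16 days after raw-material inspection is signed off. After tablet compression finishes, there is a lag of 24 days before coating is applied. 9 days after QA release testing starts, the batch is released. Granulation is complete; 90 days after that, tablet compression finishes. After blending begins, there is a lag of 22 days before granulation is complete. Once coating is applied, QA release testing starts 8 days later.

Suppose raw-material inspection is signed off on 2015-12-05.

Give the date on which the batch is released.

2016-05-22

Raw-material inspection is signed off: Dec 5, 2015.
Blending begins: Dec 5, 2015 + 16 days = Dec 21, 2015.
Granulation is complete: Dec 21, 2015 + 22 days = Jan 12, 2016.
Tablet compression finishes: Jan 12, 2016 + 90 days = Apr 11, 2016.
Coating is applied: Apr 11, 2016 + 24 days = May 5, 2016.
QA release testing starts: May 5, 2016 + 8 days = May 13, 2016.
The batch is released: May 13, 2016 + 9 days = May 22, 2016.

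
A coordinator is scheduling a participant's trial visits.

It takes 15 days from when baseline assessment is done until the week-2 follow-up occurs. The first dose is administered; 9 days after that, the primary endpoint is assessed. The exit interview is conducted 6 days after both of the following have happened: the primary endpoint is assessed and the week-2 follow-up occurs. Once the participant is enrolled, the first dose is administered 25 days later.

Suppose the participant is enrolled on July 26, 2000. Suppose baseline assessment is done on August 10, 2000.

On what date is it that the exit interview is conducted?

The participant is enrolled: Jul 26, 2000.
The first dose is administered: Jul 26, 2000 + 25 days = Aug 20, 2000.
The primary endpoint is assessed: Aug 20, 2000 + 9 days = Aug 29, 2000.
Baseline assessment is done: Aug 10, 2000.
The week-2 follow-up occurs: Aug 10, 2000 + 15 days = Aug 25, 2000.
Both prerequisites met — the primary endpoint is assessed (Aug 29, 2000), the week-2 follow-up occurs (Aug 25, 2000); the later is Aug 29, 2000.
The exit interview is conducted: Aug 29, 2000 + 6 days = Sep 4, 2000.

September 4, 2000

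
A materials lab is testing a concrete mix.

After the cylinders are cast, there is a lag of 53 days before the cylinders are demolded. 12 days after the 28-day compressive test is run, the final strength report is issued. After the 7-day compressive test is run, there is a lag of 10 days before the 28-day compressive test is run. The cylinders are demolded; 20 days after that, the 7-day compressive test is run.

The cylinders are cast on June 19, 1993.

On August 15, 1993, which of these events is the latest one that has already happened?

The cylinders are demolded

The cylinders are cast: Jun 19, 1993.
The cylinders are demolded: Jun 19, 1993 + 53 days = Aug 11, 1993.
The 7-day compressive test is run: Aug 11, 1993 + 20 days = Aug 31, 1993.
The 28-day compressive test is run: Aug 31, 1993 + 10 days = Sep 10, 1993.
The final strength report is issued: Sep 10, 1993 + 12 days = Sep 22, 1993.
Aug 15, 1993 falls between when the cylinders are demolded (Aug 11, 1993) and when the 7-day compressive test is run (Aug 31, 1993).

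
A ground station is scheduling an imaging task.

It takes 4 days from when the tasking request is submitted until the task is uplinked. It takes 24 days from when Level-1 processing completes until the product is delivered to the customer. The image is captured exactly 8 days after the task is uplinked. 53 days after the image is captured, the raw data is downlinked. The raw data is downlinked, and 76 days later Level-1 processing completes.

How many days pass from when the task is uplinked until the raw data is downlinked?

Causal path: the task is uplinked → the image is captured → the raw data is downlinked.
Total delay along the path: 8 + 53 = 61 days.

61 days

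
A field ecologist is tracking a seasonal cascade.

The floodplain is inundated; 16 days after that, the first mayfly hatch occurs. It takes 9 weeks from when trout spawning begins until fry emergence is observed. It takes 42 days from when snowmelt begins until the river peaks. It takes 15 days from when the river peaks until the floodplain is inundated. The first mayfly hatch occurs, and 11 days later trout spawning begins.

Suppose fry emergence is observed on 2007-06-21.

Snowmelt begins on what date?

Fry emergence is observed: Jun 21, 2007.
Trout spawning begins: Jun 21, 2007 − 9 weeks = Apr 19, 2007.
The first mayfly hatch occurs: Apr 19, 2007 − 11 days = Apr 8, 2007.
The floodplain is inundated: Apr 8, 2007 − 16 days = Mar 23, 2007.
The river peaks: Mar 23, 2007 − 15 days = Mar 8, 2007.
Snowmelt begins: Mar 8, 2007 − 42 days = Jan 25, 2007.

2007-01-25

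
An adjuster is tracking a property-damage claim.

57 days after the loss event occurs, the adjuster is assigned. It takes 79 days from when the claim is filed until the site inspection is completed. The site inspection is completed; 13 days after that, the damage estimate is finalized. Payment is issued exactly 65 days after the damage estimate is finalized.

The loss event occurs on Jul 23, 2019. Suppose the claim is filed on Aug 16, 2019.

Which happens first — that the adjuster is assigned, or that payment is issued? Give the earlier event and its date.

The loss event occurs: Jul 23, 2019.
The adjuster is assigned: Jul 23, 2019 + 57 days = Sep 18, 2019.
The claim is filed: Aug 16, 2019.
The site inspection is completed: Aug 16, 2019 + 79 days = Nov 3, 2019.
The damage estimate is finalized: Nov 3, 2019 + 13 days = Nov 16, 2019.
Payment is issued: Nov 16, 2019 + 65 days = Jan 20, 2020.
Comparing: the adjuster is assigned on Sep 18, 2019 vs payment is issued on Jan 20, 2020. Earlier: the adjuster is assigned.

The adjuster is assigned — Sep 18, 2019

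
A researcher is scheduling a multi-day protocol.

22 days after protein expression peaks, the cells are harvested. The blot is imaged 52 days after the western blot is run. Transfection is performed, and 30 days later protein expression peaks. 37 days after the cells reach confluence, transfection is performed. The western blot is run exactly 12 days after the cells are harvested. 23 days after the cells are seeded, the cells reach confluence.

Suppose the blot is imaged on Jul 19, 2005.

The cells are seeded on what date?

The blot is imaged: Jul 19, 2005.
The western blot is run: Jul 19, 2005 − 52 days = May 28, 2005.
The cells are harvested: May 28, 2005 − 12 days = May 16, 2005.
Protein expression peaks: May 16, 2005 − 22 days = Apr 24, 2005.
Transfection is performed: Apr 24, 2005 − 30 days = Mar 25, 2005.
The cells reach confluence: Mar 25, 2005 − 37 days = Feb 16, 2005.
The cells are seeded: Feb 16, 2005 − 23 days = Jan 24, 2005.

Jan 24, 2005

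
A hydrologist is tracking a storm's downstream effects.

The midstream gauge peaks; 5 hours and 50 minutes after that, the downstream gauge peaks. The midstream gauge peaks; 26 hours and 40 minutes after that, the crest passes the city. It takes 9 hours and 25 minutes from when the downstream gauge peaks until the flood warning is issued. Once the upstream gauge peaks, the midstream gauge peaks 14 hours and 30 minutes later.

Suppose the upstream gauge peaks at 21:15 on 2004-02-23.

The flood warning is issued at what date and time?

03:00 on 2004-02-25

The upstream gauge peaks: 21:15 Feb 23, 2004.
The midstream gauge peaks: 21:15 Feb 23, 2004 + 14h30m = 11:45 Feb 24, 2004.
The downstream gauge peaks: 11:45 Feb 24, 2004 + 5h50m = 17:35 Feb 24, 2004.
The flood warning is issued: 17:35 Feb 24, 2004 + 9h25m = 03:00 Feb 25, 2004.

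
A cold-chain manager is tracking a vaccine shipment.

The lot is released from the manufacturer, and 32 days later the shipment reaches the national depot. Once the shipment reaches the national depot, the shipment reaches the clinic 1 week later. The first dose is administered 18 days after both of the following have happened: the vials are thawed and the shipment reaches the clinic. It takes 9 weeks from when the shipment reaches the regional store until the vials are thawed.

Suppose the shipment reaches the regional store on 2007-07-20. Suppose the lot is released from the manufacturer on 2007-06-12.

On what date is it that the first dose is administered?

2007-10-09

The shipment reaches the regional store: Jul 20, 2007.
The vials are thawed: Jul 20, 2007 + 9 weeks = Sep 21, 2007.
The lot is released from the manufacturer: Jun 12, 2007.
The shipment reaches the national depot: Jun 12, 2007 + 32 days = Jul 14, 2007.
The shipment reaches the clinic: Jul 14, 2007 + 1 week = Jul 21, 2007.
Both prerequisites met — the vials are thawed (Sep 21, 2007), the shipment reaches the clinic (Jul 21, 2007); the later is Sep 21, 2007.
The first dose is administered: Sep 21, 2007 + 18 days = Oct 9, 2007.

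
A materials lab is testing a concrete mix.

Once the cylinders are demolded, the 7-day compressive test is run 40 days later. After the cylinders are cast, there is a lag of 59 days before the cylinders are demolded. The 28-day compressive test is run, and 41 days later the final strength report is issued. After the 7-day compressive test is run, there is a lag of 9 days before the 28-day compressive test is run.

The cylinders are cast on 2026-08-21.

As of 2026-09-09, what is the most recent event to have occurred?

The cylinders are cast: Aug 21, 2026.
The cylinders are demolded: Aug 21, 2026 + 59 days = Oct 19, 2026.
The 7-day compressive test is run: Oct 19, 2026 + 40 days = Nov 28, 2026.
The 28-day compressive test is run: Nov 28, 2026 + 9 days = Dec 7, 2026.
The final strength report is issued: Dec 7, 2026 + 41 days = Jan 17, 2027.
Sep 9, 2026 falls between when the cylinders are cast (Aug 21, 2026) and when the cylinders are demolded (Oct 19, 2026).

The cylinders are cast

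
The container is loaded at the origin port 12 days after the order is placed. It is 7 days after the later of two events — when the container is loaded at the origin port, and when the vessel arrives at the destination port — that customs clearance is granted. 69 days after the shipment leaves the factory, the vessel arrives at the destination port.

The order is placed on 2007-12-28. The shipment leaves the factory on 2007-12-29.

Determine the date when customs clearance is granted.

2008-03-14

The order is placed: Dec 28, 2007.
The container is loaded at the origin port: Dec 28, 2007 + 12 days = Jan 9, 2008.
The shipment leaves the factory: Dec 29, 2007.
The vessel arrives at the destination port: Dec 29, 2007 + 69 days = Mar 7, 2008.
Both prerequisites met — the container is loaded at the origin port (Jan 9, 2008), the vessel arrives at the destination port (Mar 7, 2008); the later is Mar 7, 2008.
Customs clearance is granted: Mar 7, 2008 + 7 days = Mar 14, 2008.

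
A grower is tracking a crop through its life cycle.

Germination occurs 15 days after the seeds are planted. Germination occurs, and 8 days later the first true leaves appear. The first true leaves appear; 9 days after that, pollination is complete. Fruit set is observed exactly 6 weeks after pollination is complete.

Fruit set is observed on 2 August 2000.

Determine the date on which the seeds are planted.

20 May 2000

Fruit set is observed: Aug 2, 2000.
Pollination is complete: Aug 2, 2000 − 6 weeks = Jun 21, 2000.
The first true leaves appear: Jun 21, 2000 − 9 days = Jun 12, 2000.
Germination occurs: Jun 12, 2000 − 8 days = Jun 4, 2000.
The seeds are planted: Jun 4, 2000 − 15 days = May 20, 2000.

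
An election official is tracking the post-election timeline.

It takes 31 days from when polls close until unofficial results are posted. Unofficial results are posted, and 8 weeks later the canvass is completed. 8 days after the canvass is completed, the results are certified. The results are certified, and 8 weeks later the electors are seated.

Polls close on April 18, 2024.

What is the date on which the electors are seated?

September 16, 2024

Polls close: Apr 18, 2024.
Unofficial results are posted: Apr 18, 2024 + 31 days = May 19, 2024.
The canvass is completed: May 19, 2024 + 8 weeks = Jul 14, 2024.
The results are certified: Jul 14, 2024 + 8 days = Jul 22, 2024.
The electors are seated: Jul 22, 2024 + 8 weeks = Sep 16, 2024.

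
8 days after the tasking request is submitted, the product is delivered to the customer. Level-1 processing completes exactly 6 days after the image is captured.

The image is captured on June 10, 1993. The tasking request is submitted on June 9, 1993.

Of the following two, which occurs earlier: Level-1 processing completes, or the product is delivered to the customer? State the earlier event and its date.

Level-1 processing completes — June 16, 1993

The image is captured: Jun 10, 1993.
Level-1 processing completes: Jun 10, 1993 + 6 days = Jun 16, 1993.
The tasking request is submitted: Jun 9, 1993.
The product is delivered to the customer: Jun 9, 1993 + 8 days = Jun 17, 1993.
Comparing: Level-1 processing completes on Jun 16, 1993 vs the product is delivered to the customer on Jun 17, 1993. Earlier: Level-1 processing completes.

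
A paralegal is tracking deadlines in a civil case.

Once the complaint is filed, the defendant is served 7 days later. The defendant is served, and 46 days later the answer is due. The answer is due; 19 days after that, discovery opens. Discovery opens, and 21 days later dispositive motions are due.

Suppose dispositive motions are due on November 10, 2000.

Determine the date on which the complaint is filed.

August 9, 2000

Dispositive motions are due: Nov 10, 2000.
Discovery opens: Nov 10, 2000 − 21 days = Oct 20, 2000.
The answer is due: Oct 20, 2000 − 19 days = Oct 1, 2000.
The defendant is served: Oct 1, 2000 − 46 days = Aug 16, 2000.
The complaint is filed: Aug 16, 2000 − 7 days = Aug 9, 2000.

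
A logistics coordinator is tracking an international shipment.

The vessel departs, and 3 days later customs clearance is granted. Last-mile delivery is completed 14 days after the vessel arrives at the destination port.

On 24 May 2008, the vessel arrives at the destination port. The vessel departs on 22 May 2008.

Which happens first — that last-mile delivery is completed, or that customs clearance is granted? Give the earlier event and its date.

The vessel arrives at the destination port: May 24, 2008.
Last-mile delivery is completed: May 24, 2008 + 14 days = Jun 7, 2008.
The vessel departs: May 22, 2008.
Customs clearance is granted: May 22, 2008 + 3 days = May 25, 2008.
Comparing: last-mile delivery is completed on Jun 7, 2008 vs customs clearance is granted on May 25, 2008. Earlier: customs clearance is granted.

Customs clearance is granted — 25 May 2008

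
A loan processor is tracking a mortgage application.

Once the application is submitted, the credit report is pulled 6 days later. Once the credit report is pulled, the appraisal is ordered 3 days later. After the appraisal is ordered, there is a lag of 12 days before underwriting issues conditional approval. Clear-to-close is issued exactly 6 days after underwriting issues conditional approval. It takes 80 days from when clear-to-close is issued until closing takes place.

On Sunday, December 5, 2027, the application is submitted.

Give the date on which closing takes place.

The application is submitted: Dec 5, 2027.
The credit report is pulled: Dec 5, 2027 + 6 days = Dec 11, 2027.
The appraisal is ordered: Dec 11, 2027 + 3 days = Dec 14, 2027.
Underwriting issues conditional approval: Dec 14, 2027 + 12 days = Dec 26, 2027.
Clear-to-close is issued: Dec 26, 2027 + 6 days = Jan 1, 2028.
Closing takes place: Jan 1, 2028 + 80 days = Mar 21, 2028.

Tuesday, March 21, 2028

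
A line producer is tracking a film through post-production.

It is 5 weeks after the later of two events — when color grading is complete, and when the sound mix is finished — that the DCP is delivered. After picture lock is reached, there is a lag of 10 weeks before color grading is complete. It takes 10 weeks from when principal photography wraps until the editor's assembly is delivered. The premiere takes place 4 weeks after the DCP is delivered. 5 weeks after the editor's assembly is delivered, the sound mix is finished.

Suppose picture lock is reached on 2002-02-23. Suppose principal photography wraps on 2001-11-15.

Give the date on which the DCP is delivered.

Picture lock is reached: Feb 23, 2002.
Color grading is complete: Feb 23, 2002 + 10 weeks = May 4, 2002.
Principal photography wraps: Nov 15, 2001.
The editor's assembly is delivered: Nov 15, 2001 + 10 weeks = Jan 24, 2002.
The sound mix is finished: Jan 24, 2002 + 5 weeks = Feb 28, 2002.
Both prerequisites met — color grading is complete (May 4, 2002), the sound mix is finished (Feb 28, 2002); the later is May 4, 2002.
The DCP is delivered: May 4, 2002 + 5 weeks = Jun 8, 2002.

2002-06-08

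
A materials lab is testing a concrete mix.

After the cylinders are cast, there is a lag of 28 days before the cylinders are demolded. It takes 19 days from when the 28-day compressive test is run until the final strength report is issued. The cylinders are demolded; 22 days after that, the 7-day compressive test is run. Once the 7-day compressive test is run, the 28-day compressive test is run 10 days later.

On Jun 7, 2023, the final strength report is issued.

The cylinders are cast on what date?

Mar 20, 2023

The final strength report is issued: Jun 7, 2023.
The 28-day compressive test is run: Jun 7, 2023 − 19 days = May 19, 2023.
The 7-day compressive test is run: May 19, 2023 − 10 days = May 9, 2023.
The cylinders are demolded: May 9, 2023 − 22 days = Apr 17, 2023.
The cylinders are cast: Apr 17, 2023 − 28 days = Mar 20, 2023.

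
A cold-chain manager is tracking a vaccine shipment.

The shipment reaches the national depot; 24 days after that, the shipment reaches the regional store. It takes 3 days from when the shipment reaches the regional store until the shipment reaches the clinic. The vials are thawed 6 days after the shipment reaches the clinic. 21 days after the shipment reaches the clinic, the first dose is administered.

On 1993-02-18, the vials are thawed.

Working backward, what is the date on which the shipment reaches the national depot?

1993-01-16

The vials are thawed: Feb 18, 1993.
The shipment reaches the clinic: Feb 18, 1993 − 6 days = Feb 12, 1993.
The shipment reaches the regional store: Feb 12, 1993 − 3 days = Feb 9, 1993.
The shipment reaches the national depot: Feb 9, 1993 − 24 days = Jan 16, 1993.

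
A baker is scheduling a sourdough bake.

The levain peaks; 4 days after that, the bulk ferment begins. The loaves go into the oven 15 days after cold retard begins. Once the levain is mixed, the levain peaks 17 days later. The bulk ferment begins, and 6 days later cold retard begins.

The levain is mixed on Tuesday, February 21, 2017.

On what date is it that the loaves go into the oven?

The levain is mixed: Feb 21, 2017.
The levain peaks: Feb 21, 2017 + 17 days = Mar 10, 2017.
The bulk ferment begins: Mar 10, 2017 + 4 days = Mar 14, 2017.
Cold retard begins: Mar 14, 2017 + 6 days = Mar 20, 2017.
The loaves go into the oven: Mar 20, 2017 + 15 days = Apr 4, 2017.

Tuesday, April 4, 2017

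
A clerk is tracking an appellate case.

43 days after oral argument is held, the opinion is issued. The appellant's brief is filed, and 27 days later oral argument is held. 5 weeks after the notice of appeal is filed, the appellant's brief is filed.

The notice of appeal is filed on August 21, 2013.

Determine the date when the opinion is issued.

December 4, 2013

The notice of appeal is filed: Aug 21, 2013.
The appellant's brief is filed: Aug 21, 2013 + 5 weeks = Sep 25, 2013.
Oral argument is held: Sep 25, 2013 + 27 days = Oct 22, 2013.
The opinion is issued: Oct 22, 2013 + 43 days = Dec 4, 2013.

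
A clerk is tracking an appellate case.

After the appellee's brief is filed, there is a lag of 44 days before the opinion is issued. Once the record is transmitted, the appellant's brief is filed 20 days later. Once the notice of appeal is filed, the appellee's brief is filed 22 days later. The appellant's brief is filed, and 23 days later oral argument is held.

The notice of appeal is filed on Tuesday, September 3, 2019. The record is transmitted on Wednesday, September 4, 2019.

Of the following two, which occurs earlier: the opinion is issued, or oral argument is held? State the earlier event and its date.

The notice of appeal is filed: Sep 3, 2019.
The appellee's brief is filed: Sep 3, 2019 + 22 days = Sep 25, 2019.
The opinion is issued: Sep 25, 2019 + 44 days = Nov 8, 2019.
The record is transmitted: Sep 4, 2019.
The appellant's brief is filed: Sep 4, 2019 + 20 days = Sep 24, 2019.
Oral argument is held: Sep 24, 2019 + 23 days = Oct 17, 2019.
Comparing: the opinion is issued on Nov 8, 2019 vs oral argument is held on Oct 17, 2019. Earlier: oral argument is held.

Oral argument is held — Thursday, October 17, 2019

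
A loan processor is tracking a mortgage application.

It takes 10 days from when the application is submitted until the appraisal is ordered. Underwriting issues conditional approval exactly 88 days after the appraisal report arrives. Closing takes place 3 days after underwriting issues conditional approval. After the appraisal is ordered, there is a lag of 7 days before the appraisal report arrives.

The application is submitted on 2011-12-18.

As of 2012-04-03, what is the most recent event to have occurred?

The application is submitted: Dec 18, 2011.
The appraisal is ordered: Dec 18, 2011 + 10 days = Dec 28, 2011.
The appraisal report arrives: Dec 28, 2011 + 7 days = Jan 4, 2012.
Underwriting issues conditional approval: Jan 4, 2012 + 88 days = Apr 1, 2012.
Closing takes place: Apr 1, 2012 + 3 days = Apr 4, 2012.
Apr 3, 2012 falls between when underwriting issues conditional approval (Apr 1, 2012) and when closing takes place (Apr 4, 2012).

Underwriting issues conditional approval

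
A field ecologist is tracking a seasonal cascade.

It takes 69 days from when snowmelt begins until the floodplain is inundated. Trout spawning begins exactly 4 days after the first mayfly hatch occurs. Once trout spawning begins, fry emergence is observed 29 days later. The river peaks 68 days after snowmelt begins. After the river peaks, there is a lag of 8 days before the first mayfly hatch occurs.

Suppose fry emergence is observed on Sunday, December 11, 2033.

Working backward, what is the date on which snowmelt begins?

Wednesday, August 24, 2033

Fry emergence is observed: Dec 11, 2033.
Trout spawning begins: Dec 11, 2033 − 29 days = Nov 12, 2033.
The first mayfly hatch occurs: Nov 12, 2033 − 4 days = Nov 8, 2033.
The river peaks: Nov 8, 2033 − 8 days = Oct 31, 2033.
Snowmelt begins: Oct 31, 2033 − 68 days = Aug 24, 2033.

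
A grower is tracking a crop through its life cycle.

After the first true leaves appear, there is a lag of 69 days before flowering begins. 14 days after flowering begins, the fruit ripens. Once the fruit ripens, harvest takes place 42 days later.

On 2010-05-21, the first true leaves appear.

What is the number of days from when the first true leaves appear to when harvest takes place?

125 days

Causal path: the first true leaves appear → flowering begins → the fruit ripens → harvest takes place.
Total delay along the path: 69 + 14 + 42 = 125 days.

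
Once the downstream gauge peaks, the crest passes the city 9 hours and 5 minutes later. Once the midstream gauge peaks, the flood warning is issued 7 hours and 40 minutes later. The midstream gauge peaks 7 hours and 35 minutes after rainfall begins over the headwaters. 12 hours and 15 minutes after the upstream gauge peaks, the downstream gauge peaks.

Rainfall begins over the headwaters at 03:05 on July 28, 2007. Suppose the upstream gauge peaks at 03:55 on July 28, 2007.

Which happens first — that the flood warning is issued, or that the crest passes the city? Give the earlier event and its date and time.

The flood warning is issued — 18:20 on July 28, 2007

Rainfall begins over the headwaters: 03:05 Jul 28, 2007.
The midstream gauge peaks: 03:05 Jul 28, 2007 + 7h35m = 10:40 Jul 28, 2007.
The flood warning is issued: 10:40 Jul 28, 2007 + 7h40m = 18:20 Jul 28, 2007.
The upstream gauge peaks: 03:55 Jul 28, 2007.
The downstream gauge peaks: 03:55 Jul 28, 2007 + 12h15m = 16:10 Jul 28, 2007.
The crest passes the city: 16:10 Jul 28, 2007 + 9h05m = 01:15 Jul 29, 2007.
Comparing: the flood warning is issued at 18:20 Jul 28, 2007 vs the crest passes the city at 01:15 Jul 29, 2007. Earlier: the flood warning is issued.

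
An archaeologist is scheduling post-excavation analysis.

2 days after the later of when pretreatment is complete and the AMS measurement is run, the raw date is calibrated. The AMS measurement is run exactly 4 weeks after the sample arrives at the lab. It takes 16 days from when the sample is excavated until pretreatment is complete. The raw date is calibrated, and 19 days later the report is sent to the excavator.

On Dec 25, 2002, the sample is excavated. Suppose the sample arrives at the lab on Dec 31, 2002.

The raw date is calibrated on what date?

Jan 30, 2003

The sample is excavated: Dec 25, 2002.
Pretreatment is complete: Dec 25, 2002 + 16 days = Jan 10, 2003.
The sample arrives at the lab: Dec 31, 2002.
The AMS measurement is run: Dec 31, 2002 + 4 weeks = Jan 28, 2003.
Both prerequisites met — pretreatment is complete (Jan 10, 2003), the AMS measurement is run (Jan 28, 2003); the later is Jan 28, 2003.
The raw date is calibrated: Jan 28, 2003 + 2 days = Jan 30, 2003.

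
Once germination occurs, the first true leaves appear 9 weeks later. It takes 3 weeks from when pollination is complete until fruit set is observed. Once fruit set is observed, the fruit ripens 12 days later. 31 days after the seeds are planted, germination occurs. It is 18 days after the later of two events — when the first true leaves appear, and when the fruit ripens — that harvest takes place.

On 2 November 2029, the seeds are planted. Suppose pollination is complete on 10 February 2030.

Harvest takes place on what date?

2 April 2030

The seeds are planted: Nov 2, 2029.
Germination occurs: Nov 2, 2029 + 31 days = Dec 3, 2029.
The first true leaves appear: Dec 3, 2029 + 9 weeks = Feb 4, 2030.
Pollination is complete: Feb 10, 2030.
Fruit set is observed: Feb 10, 2030 + 3 weeks = Mar 3, 2030.
The fruit ripens: Mar 3, 2030 + 12 days = Mar 15, 2030.
Both prerequisites met — the first true leaves appear (Feb 4, 2030), the fruit ripens (Mar 15, 2030); the later is Mar 15, 2030.
Harvest takes place: Mar 15, 2030 + 18 days = Apr 2, 2030.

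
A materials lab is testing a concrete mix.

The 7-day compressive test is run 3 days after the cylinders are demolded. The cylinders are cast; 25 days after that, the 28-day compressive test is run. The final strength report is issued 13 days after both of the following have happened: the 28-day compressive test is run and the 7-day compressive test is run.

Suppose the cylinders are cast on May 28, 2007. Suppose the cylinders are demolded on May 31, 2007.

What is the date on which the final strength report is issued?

The cylinders are cast: May 28, 2007.
The 28-day compressive test is run: May 28, 2007 + 25 days = Jun 22, 2007.
The cylinders are demolded: May 31, 2007.
The 7-day compressive test is run: May 31, 2007 + 3 days = Jun 3, 2007.
Both prerequisites met — the 28-day compressive test is run (Jun 22, 2007), the 7-day compressive test is run (Jun 3, 2007); the later is Jun 22, 2007.
The final strength report is issued: Jun 22, 2007 + 13 days = Jul 5, 2007.

July 5, 2007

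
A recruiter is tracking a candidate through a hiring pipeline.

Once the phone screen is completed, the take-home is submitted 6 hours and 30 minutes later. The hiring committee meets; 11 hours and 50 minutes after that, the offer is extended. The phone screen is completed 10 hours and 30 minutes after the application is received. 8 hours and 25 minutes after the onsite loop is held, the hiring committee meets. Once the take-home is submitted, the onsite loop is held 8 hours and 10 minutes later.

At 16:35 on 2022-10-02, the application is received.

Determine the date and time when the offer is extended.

The application is received: 16:35 Oct 2, 2022.
The phone screen is completed: 16:35 Oct 2, 2022 + 10h30m = 03:05 Oct 3, 2022.
The take-home is submitted: 03:05 Oct 3, 2022 + 6h30m = 09:35 Oct 3, 2022.
The onsite loop is held: 09:35 Oct 3, 2022 + 8h10m = 17:45 Oct 3, 2022.
The hiring committee meets: 17:45 Oct 3, 2022 + 8h25m = 02:10 Oct 4, 2022.
The offer is extended: 02:10 Oct 4, 2022 + 11h50m = 14:00 Oct 4, 2022.

14:00 on 2022-10-04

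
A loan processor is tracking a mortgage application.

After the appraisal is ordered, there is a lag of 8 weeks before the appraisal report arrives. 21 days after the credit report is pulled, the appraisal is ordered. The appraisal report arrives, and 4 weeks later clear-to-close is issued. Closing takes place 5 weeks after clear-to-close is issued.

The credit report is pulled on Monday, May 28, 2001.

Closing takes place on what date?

Monday, October 15, 2001

The credit report is pulled: May 28, 2001.
The appraisal is ordered: May 28, 2001 + 21 days = Jun 18, 2001.
The appraisal report arrives: Jun 18, 2001 + 8 weeks = Aug 13, 2001.
Clear-to-close is issued: Aug 13, 2001 + 4 weeks = Sep 10, 2001.
Closing takes place: Sep 10, 2001 + 5 weeks = Oct 15, 2001.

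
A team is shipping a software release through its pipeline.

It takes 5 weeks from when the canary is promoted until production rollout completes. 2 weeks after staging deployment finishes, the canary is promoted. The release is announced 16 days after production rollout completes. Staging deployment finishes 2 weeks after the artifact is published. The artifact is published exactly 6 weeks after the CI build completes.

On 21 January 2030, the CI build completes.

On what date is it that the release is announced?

The CI build completes: Jan 21, 2030.
The artifact is published: Jan 21, 2030 + 6 weeks = Mar 4, 2030.
Staging deployment finishes: Mar 4, 2030 + 2 weeks = Mar 18, 2030.
The canary is promoted: Mar 18, 2030 + 2 weeks = Apr 1, 2030.
Production rollout completes: Apr 1, 2030 + 5 weeks = May 6, 2030.
The release is announced: May 6, 2030 + 16 days = May 22, 2030.

22 May 2030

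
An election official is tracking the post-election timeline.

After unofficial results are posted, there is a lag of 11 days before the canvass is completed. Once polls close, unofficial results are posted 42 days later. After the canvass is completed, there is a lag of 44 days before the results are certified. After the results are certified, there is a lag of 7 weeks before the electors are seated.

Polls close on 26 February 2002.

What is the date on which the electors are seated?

Polls close: Feb 26, 2002.
Unofficial results are posted: Feb 26, 2002 + 42 days = Apr 9, 2002.
The canvass is completed: Apr 9, 2002 + 11 days = Apr 20, 2002.
The results are certified: Apr 20, 2002 + 44 days = Jun 3, 2002.
The electors are seated: Jun 3, 2002 + 7 weeks = Jul 22, 2002.

22 July 2002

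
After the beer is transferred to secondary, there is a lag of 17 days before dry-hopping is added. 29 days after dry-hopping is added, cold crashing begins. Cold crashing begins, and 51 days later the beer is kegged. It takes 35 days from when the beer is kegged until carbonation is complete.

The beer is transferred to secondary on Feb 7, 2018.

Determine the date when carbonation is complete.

Jun 19, 2018

The beer is transferred to secondary: Feb 7, 2018.
Dry-hopping is added: Feb 7, 2018 + 17 days = Feb 24, 2018.
Cold crashing begins: Feb 24, 2018 + 29 days = Mar 25, 2018.
The beer is kegged: Mar 25, 2018 + 51 days = May 15, 2018.
Carbonation is complete: May 15, 2018 + 35 days = Jun 19, 2018.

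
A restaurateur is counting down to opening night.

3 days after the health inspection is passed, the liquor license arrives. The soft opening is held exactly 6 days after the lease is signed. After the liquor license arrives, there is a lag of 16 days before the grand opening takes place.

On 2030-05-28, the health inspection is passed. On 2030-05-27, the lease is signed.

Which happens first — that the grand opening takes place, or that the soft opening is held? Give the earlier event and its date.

The soft opening is held — 2030-06-02

The health inspection is passed: May 28, 2030.
The liquor license arrives: May 28, 2030 + 3 days = May 31, 2030.
The grand opening takes place: May 31, 2030 + 16 days = Jun 16, 2030.
The lease is signed: May 27, 2030.
The soft opening is held: May 27, 2030 + 6 days = Jun 2, 2030.
Comparing: the grand opening takes place on Jun 16, 2030 vs the soft opening is held on Jun 2, 2030. Earlier: the soft opening is held.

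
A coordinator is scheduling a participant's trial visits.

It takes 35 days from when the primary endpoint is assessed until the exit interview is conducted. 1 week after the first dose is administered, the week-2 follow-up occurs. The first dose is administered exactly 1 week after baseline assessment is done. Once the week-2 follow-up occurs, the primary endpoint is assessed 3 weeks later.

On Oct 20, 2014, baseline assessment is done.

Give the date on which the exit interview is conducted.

Baseline assessment is done: Oct 20, 2014.
The first dose is administered: Oct 20, 2014 + 1 week = Oct 27, 2014.
The week-2 follow-up occurs: Oct 27, 2014 + 1 week = Nov 3, 2014.
The primary endpoint is assessed: Nov 3, 2014 + 3 weeks = Nov 24, 2014.
The exit interview is conducted: Nov 24, 2014 + 35 days = Dec 29, 2014.

Dec 29, 2014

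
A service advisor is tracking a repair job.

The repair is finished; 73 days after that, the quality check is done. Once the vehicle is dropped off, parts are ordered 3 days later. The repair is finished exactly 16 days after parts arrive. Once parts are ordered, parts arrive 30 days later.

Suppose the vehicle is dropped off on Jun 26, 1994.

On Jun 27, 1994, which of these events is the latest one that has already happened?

The vehicle is dropped off: Jun 26, 1994.
Parts are ordered: Jun 26, 1994 + 3 days = Jun 29, 1994.
Parts arrive: Jun 29, 1994 + 30 days = Jul 29, 1994.
The repair is finished: Jul 29, 1994 + 16 days = Aug 14, 1994.
The quality check is done: Aug 14, 1994 + 73 days = Oct 26, 1994.
Jun 27, 1994 falls between when the vehicle is dropped off (Jun 26, 1994) and when parts are ordered (Jun 29, 1994).

The vehicle is dropped off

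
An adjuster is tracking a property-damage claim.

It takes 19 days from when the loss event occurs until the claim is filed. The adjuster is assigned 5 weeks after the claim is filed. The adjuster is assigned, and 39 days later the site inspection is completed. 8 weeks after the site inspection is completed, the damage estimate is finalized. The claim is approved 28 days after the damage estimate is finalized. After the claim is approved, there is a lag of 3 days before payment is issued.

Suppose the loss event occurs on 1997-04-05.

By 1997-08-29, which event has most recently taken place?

The site inspection is completed

The loss event occurs: Apr 5, 1997.
The claim is filed: Apr 5, 1997 + 19 days = Apr 24, 1997.
The adjuster is assigned: Apr 24, 1997 + 5 weeks = May 29, 1997.
The site inspection is completed: May 29, 1997 + 39 days = Jul 7, 1997.
The damage estimate is finalized: Jul 7, 1997 + 8 weeks = Sep 1, 1997.
The claim is approved: Sep 1, 1997 + 28 days = Sep 29, 1997.
Payment is issued: Sep 29, 1997 + 3 days = Oct 2, 1997.
Aug 29, 1997 falls between when the site inspection is completed (Jul 7, 1997) and when the damage estimate is finalized (Sep 1, 1997).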